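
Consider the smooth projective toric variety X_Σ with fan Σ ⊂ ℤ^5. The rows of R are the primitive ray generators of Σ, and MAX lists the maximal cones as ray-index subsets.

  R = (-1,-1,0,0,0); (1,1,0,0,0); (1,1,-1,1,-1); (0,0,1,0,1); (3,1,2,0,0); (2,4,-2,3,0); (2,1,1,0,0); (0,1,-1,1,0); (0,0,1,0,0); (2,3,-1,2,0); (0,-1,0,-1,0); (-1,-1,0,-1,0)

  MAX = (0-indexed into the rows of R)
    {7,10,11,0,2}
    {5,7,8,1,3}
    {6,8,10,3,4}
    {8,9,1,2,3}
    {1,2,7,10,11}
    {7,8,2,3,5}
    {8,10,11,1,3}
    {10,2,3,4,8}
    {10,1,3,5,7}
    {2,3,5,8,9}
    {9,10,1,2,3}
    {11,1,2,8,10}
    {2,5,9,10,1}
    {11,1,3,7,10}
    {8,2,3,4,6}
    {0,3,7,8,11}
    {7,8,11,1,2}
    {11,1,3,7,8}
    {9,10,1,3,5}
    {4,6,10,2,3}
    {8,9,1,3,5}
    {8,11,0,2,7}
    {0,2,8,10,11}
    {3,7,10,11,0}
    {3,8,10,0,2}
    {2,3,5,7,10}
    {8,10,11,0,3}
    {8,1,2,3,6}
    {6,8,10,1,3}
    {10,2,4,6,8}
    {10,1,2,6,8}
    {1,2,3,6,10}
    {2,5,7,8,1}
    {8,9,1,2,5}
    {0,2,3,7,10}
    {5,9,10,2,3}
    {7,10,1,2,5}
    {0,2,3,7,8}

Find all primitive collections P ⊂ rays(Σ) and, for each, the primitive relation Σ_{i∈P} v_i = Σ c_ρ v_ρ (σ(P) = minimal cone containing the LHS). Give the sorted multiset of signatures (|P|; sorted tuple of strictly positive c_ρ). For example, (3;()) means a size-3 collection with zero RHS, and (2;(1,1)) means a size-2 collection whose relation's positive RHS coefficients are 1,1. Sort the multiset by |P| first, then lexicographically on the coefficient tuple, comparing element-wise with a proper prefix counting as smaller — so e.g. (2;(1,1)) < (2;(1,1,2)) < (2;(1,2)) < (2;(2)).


25 collections generate NE(X_Σ); each relation:

  P = {0,1}:  v_{0} + v_{1} = 0  →  sig = (2;())
  P = {7,9}:  v_{7} + v_{9} = v_{5}  →  sig = (2;(1))
  P = {9,11}:  v_{9} + v_{11} = v_{1} + v_{7}  →  sig = (2;(1,1))
  P = {0,9}:  v_{0} + v_{9} = v_{2} + v_{3} + v_{7}  →  sig = (2;(1,1,1))
  P = {4,7}:  v_{4} + v_{7} = v_{2} + v_{3} + v_{6}  →  sig = (2;(1,1,1))
  P = {4,11}:  v_{4} + v_{11} = v_{6} + v_{8} + v_{10}  →  sig = (2;(1,1,1))
  P = {6,7}:  v_{6} + v_{7} = v_{1} + v_{2} + v_{3}  →  sig = (2;(1,1,1))
  P = {6,11}:  v_{6} + v_{11} = v_{1} + v_{8} + v_{10}  →  sig = (2;(1,1,1))
  P = {0,6}:  v_{0} + v_{6} = v_{2} + v_{3} + v_{8} + v_{10}  →  sig = (2;(1,1,1,1))
  P = {5,6}:  v_{5} + v_{6} = v_{1} + v_{2} + v_{3} + v_{9}  →  sig = (2;(1,1,1,1))
  P = {0,5}:  v_{0} + v_{5} = v_{2} + v_{3} + 2·v_{7}  →  sig = (2;(1,1,2))
  P = {4,9}:  v_{4} + v_{9} = v_{1} + 2·v_{2} + 2·v_{3} + v_{6}  →  sig = (2;(1,1,2,2))
  P = {5,11}:  v_{5} + v_{11} = v_{1} + 2·v_{7}  →  sig = (2;(1,2))
  P = {1,4}:  v_{1} + v_{4} = 2·v_{6}  →  sig = (2;(2))
  P = {6,9}:  v_{6} + v_{9} = 2·v_{1} + 2·v_{2} + 2·v_{3}  →  sig = (2;(2,2,2))
  P = {0,4}:  v_{0} + v_{4} = 2·v_{2} + 2·v_{3} + 2·v_{8} + 2·v_{10}  →  sig = (2;(2,2,2,2))
  P = {4,5}:  v_{4} + v_{5} = 2·v_{1} + 3·v_{2} + 3·v_{3}  →  sig = (2;(2,3,3))
  P = {2,3,11}:  v_{2} + v_{3} + v_{11} = 0  →  sig = (3;())
  P = {7,8,10}:  v_{7} + v_{8} + v_{10} = 0  →  sig = (3;())
  P = {5,8,10}:  v_{5} + v_{8} + v_{10} = v_{9}  →  sig = (3;(1))
  P = {8,9,10}:  v_{8} + v_{9} + v_{10} = v_{1} + v_{2} + v_{3}  →  sig = (3;(1,1,1))
  P = {1,2,3,7}:  v_{1} + v_{2} + v_{3} + v_{7} = v_{9}  →  sig = (4;(1))
  P = {1,2,3,5}:  v_{1} + v_{2} + v_{3} + v_{5} = 2·v_{9}  →  sig = (4;(2))
  P = {1,2,3,8,10}:  v_{1} + v_{2} + v_{3} + v_{8} + v_{10} = v_{6}  →  sig = (5;(1))
  P = {2,3,6,8,10}:  v_{2} + v_{3} + v_{6} + v_{8} + v_{10} = v_{4}  →  sig = (5;(1))

Hence PRS(X_Σ) =
{ (2;()),  (2;(1)),  (2;(1,1)),  (2;(1,1,1)) ×5,  (2;(1,1,1,1)) ×2,  (2;(1,1,2)),  (2;(1,1,2,2)),  (2;(1,2)),  (2;(2)),  (2;(2,2,2)),  (2;(2,2,2,2)),  (2;(2,3,3)),  (3;()) ×2,  (3;(1)),  (3;(1,1,1)),  (4;(1)),  (4;(2)),  (5;(1)) ×2 }


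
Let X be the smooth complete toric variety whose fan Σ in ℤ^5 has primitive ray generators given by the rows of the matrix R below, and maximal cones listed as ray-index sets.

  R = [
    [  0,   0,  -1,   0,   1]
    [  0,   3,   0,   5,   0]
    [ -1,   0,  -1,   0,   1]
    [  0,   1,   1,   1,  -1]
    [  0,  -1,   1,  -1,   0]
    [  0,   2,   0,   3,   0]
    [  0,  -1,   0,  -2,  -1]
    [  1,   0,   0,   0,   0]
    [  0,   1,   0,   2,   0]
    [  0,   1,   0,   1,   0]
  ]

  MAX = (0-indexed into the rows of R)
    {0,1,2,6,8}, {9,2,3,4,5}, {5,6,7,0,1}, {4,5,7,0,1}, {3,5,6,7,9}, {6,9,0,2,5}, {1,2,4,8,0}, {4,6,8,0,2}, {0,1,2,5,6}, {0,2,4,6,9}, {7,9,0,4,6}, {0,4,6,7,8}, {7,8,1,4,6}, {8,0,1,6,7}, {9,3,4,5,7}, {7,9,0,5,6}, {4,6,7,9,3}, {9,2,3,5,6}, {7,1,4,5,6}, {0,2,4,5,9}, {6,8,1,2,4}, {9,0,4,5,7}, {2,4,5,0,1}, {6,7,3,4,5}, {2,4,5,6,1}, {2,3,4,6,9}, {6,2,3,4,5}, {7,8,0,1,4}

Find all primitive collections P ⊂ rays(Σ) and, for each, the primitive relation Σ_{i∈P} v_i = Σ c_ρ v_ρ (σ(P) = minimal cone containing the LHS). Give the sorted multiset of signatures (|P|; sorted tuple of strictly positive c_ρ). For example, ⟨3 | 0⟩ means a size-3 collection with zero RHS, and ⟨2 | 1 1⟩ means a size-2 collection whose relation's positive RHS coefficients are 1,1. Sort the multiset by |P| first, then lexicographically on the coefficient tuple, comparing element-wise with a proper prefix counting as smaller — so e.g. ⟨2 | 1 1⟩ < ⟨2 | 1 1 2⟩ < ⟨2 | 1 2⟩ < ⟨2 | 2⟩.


10 collections generate NE(X_Σ); each relation:

  {0,3}:  v_{0} + v_{3} = v_{9}  →  sig = ⟨2 | 1⟩
  {2,7}:  v_{2} + v_{7} = v_{0}  →  sig = ⟨2 | 1⟩
  {5,8}:  v_{5} + v_{8} = v_{1}  →  sig = ⟨2 | 1⟩
  {8,9}:  v_{8} + v_{9} = v_{5}  →  sig = ⟨2 | 1⟩
  {3,8}:  v_{3} + v_{8} = v_{4} + 2·v_{5} + v_{6}  →  sig = ⟨2 | 1 1 2⟩
  {1,3}:  v_{1} + v_{3} = v_{4} + 3·v_{5} + v_{6}  →  sig = ⟨2 | 1 1 3⟩
  {1,9}:  v_{1} + v_{9} = 2·v_{5}  →  sig = ⟨2 | 2⟩
  {0,4,5,6}:  v_{0} + v_{4} + v_{5} + v_{6} = 0  →  sig = ⟨4 | 0⟩
  {0,1,4,6}:  v_{0} + v_{1} + v_{4} + v_{6} = v_{8}  →  sig = ⟨4 | 1⟩
  {4,5,6,9}:  v_{4} + v_{5} + v_{6} + v_{9} = v_{3}  →  sig = ⟨4 | 1⟩

Signatures (|P|; sorted positive RHS coefficients), sorted:
[⟨2 | 1⟩, ⟨2 | 1⟩, ⟨2 | 1⟩, ⟨2 | 1⟩, ⟨2 | 1 1 2⟩, ⟨2 | 1 1 3⟩, ⟨2 | 2⟩, ⟨4 | 0⟩, ⟨4 | 1⟩, ⟨4 | 1⟩]


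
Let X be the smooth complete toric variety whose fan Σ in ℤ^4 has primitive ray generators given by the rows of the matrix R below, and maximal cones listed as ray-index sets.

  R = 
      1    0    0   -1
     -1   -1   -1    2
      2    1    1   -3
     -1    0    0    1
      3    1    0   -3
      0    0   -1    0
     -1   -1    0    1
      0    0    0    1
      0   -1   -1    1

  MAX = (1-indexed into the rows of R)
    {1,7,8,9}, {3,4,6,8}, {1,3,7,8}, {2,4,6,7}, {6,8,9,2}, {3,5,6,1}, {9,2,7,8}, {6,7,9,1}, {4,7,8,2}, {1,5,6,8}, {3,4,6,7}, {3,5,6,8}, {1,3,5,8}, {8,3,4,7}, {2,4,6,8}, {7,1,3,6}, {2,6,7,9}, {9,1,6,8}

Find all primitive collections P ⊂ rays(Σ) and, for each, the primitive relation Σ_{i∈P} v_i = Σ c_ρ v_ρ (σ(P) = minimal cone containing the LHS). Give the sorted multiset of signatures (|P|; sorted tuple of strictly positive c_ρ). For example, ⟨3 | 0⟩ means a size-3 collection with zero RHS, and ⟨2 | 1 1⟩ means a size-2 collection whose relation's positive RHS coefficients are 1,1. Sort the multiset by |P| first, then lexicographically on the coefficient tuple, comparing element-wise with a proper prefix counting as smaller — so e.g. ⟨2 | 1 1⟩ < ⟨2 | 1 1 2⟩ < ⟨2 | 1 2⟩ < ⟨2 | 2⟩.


Minimal non-faces — 11 found among 9 rays, 18 max cones:

  P={1,4}:  v_{1} + v_{4} = 0  →  sig = ⟨2 | 0⟩
  P={1,2}:  v_{1} + v_{2} = v_{9}  →  sig = ⟨2 | 1⟩
  P={2,3}:  v_{2} + v_{3} = v_{1}  →  sig = ⟨2 | 1⟩
  P={4,9}:  v_{4} + v_{9} = v_{2}  →  sig = ⟨2 | 1⟩
  P={4,5}:  v_{4} + v_{5} = v_{3} + v_{6} + v_{8}  →  sig = ⟨2 | 1 1 1⟩
  P={2,5}:  v_{2} + v_{5} = 2·v_{1} + v_{6} + v_{8}  →  sig = ⟨2 | 1 1 2⟩
  P={5,9}:  v_{5} + v_{9} = 3·v_{1} + v_{6} + v_{8}  →  sig = ⟨2 | 1 1 3⟩
  P={3,9}:  v_{3} + v_{9} = 2·v_{1}  →  sig = ⟨2 | 2⟩
  P={5,7}:  v_{5} + v_{7} = 2·v_{1}  →  sig = ⟨2 | 2⟩
  P={6,7,8}:  v_{6} + v_{7} + v_{8} = v_{2}  →  sig = ⟨3 | 1⟩
  P={1,3,6,8}:  v_{1} + v_{3} + v_{6} + v_{8} = v_{5}  →  sig = ⟨4 | 1⟩

Signatures (|P|; sorted positive RHS coefficients), sorted:
[⟨2 | 0⟩, ⟨2 | 1⟩, ⟨2 | 1⟩, ⟨2 | 1⟩, ⟨2 | 1 1 1⟩, ⟨2 | 1 1 2⟩, ⟨2 | 1 1 3⟩, ⟨2 | 2⟩, ⟨2 | 2⟩, ⟨3 | 1⟩, ⟨4 | 1⟩]


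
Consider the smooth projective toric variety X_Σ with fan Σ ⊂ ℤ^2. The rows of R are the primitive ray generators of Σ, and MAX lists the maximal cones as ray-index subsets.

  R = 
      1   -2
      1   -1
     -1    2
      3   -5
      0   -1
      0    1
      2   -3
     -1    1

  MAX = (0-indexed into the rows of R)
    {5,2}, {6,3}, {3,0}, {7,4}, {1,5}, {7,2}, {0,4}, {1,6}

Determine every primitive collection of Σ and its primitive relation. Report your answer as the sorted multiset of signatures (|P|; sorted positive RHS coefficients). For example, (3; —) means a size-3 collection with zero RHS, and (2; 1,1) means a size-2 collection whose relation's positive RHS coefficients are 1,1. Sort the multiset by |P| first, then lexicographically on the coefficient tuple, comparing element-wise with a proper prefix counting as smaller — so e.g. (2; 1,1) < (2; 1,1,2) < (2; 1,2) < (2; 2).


20 collections generate NE(X_Σ); each relation:

  P = {0,2}:  v_{0} + v_{2} = 0 — sig = (2; —)
  P = {1,7}:  v_{1} + v_{7} = 0 — sig = (2; —)
  P = {4,5}:  v_{4} + v_{5} = 0 — sig = (2; —)
  P = {0,1}:  v_{0} + v_{1} = v_{6} — sig = (2; 1)
  P = {0,5}:  v_{0} + v_{5} = v_{1} — sig = (2; 1)
  P = {0,6}:  v_{0} + v_{6} = v_{3} — sig = (2; 1)
  P = {0,7}:  v_{0} + v_{7} = v_{4} — sig = (2; 1)
  P = {1,2}:  v_{1} + v_{2} = v_{5} — sig = (2; 1)
  P = {1,4}:  v_{1} + v_{4} = v_{0} — sig = (2; 1)
  P = {2,3}:  v_{2} + v_{3} = v_{6} — sig = (2; 1)
  P = {2,4}:  v_{2} + v_{4} = v_{7} — sig = (2; 1)
  P = {2,6}:  v_{2} + v_{6} = v_{1} — sig = (2; 1)
  P = {5,7}:  v_{5} + v_{7} = v_{2} — sig = (2; 1)
  P = {6,7}:  v_{6} + v_{7} = v_{0} — sig = (2; 1)
  P = {3,5}:  v_{3} + v_{5} = v_{1} + v_{6} — sig = (2; 1,1)
  P = {1,3}:  v_{1} + v_{3} = 2·v_{6} — sig = (2; 2)
  P = {3,7}:  v_{3} + v_{7} = 2·v_{0} — sig = (2; 2)
  P = {4,6}:  v_{4} + v_{6} = 2·v_{0} — sig = (2; 2)
  P = {5,6}:  v_{5} + v_{6} = 2·v_{1} — sig = (2; 2)
  P = {3,4}:  v_{3} + v_{4} = 3·v_{0} — sig = (2; 3)

so the primitive-relation signature multiset is
    (2; —)
    (2; —)
    (2; —)
    (2; 1)
    (2; 1)
    (2; 1)
    (2; 1)
    (2; 1)
    (2; 1)
    (2; 1)
    (2; 1)
    (2; 1)
    (2; 1)
    (2; 1)
    (2; 1,1)
    (2; 2)
    (2; 2)
    (2; 2)
    (2; 2)
    (2; 3)


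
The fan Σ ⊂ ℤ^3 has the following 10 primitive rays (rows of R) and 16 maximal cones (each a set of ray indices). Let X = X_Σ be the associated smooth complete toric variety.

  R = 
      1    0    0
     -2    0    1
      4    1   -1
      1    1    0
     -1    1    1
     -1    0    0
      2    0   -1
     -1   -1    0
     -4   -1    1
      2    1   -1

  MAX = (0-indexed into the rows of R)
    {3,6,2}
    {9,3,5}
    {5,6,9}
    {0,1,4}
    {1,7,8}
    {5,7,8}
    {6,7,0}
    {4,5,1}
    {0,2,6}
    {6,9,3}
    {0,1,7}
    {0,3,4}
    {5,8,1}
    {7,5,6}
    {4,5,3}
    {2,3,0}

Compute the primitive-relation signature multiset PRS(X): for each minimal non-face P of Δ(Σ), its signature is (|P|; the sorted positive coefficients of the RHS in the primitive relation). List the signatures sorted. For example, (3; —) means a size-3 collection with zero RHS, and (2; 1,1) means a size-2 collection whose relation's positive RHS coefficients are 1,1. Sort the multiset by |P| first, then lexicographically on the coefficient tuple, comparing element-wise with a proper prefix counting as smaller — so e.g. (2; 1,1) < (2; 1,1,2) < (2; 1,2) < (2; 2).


Primitive collections (24):

  P={0,5}:  v_{0} + v_{5} = 0 ; sig = (2; —)
  P={1,6}:  v_{1} + v_{6} = 0 ; sig = (2; —)
  P={2,8}:  v_{2} + v_{8} = 0 ; sig = (2; —)
  P={3,7}:  v_{3} + v_{7} = 0 ; sig = (2; —)
  P={1,3}:  v_{1} + v_{3} = v_{4} ; sig = (2; 1)
  P={4,6}:  v_{4} + v_{6} = v_{3} ; sig = (2; 1)
  P={4,7}:  v_{4} + v_{7} = v_{1} ; sig = (2; 1)
  P={0,8}:  v_{0} + v_{8} = v_{1} + v_{7} ; sig = (2; 1,1)
  P={0,9}:  v_{0} + v_{9} = v_{3} + v_{6} ; sig = (2; 1,1)
  P={1,2}:  v_{1} + v_{2} = v_{0} + v_{3} ; sig = (2; 1,1)
  P={1,9}:  v_{1} + v_{9} = v_{3} + v_{5} ; sig = (2; 1,1)
  P={2,5}:  v_{2} + v_{5} = v_{3} + v_{6} ; sig = (2; 1,1)
  P={2,7}:  v_{2} + v_{7} = v_{0} + v_{6} ; sig = (2; 1,1)
  P={3,8}:  v_{3} + v_{8} = v_{1} + v_{5} ; sig = (2; 1,1)
  P={6,8}:  v_{6} + v_{8} = v_{5} + v_{7} ; sig = (2; 1,1)
  P={7,9}:  v_{7} + v_{9} = v_{5} + v_{6} ; sig = (2; 1,1)
  P={2,4}:  v_{2} + v_{4} = v_{0} + 2·v_{3} ; sig = (2; 1,2)
  P={4,8}:  v_{4} + v_{8} = 2·v_{1} + v_{5} ; sig = (2; 1,2)
  P={4,9}:  v_{4} + v_{9} = 2·v_{3} + v_{5} ; sig = (2; 1,2)
  P={8,9}:  v_{8} + v_{9} = 2·v_{5} ; sig = (2; 2)
  P={2,9}:  v_{2} + v_{9} = 2·v_{3} + 2·v_{6} ; sig = (2; 2,2)
  P={0,3,6}:  v_{0} + v_{3} + v_{6} = v_{2} ; sig = (3; 1)
  P={1,5,7}:  v_{1} + v_{5} + v_{7} = v_{8} ; sig = (3; 1)
  P={3,5,6}:  v_{3} + v_{5} + v_{6} = v_{9} ; sig = (3; 1)

Hence PRS(X_Σ) =
    |P|=2: 21 collections, coeffs (), (), (), (), (1), (1), (1), (1,1), (1,1), (1,1), (1,1), (1,1), (1,1), (1,1), (1,1), (1,1), (1,2), (1,2), (1,2), (2), (2,2)
    |P|=3: 3 collections, coeffs (1), (1), (1)


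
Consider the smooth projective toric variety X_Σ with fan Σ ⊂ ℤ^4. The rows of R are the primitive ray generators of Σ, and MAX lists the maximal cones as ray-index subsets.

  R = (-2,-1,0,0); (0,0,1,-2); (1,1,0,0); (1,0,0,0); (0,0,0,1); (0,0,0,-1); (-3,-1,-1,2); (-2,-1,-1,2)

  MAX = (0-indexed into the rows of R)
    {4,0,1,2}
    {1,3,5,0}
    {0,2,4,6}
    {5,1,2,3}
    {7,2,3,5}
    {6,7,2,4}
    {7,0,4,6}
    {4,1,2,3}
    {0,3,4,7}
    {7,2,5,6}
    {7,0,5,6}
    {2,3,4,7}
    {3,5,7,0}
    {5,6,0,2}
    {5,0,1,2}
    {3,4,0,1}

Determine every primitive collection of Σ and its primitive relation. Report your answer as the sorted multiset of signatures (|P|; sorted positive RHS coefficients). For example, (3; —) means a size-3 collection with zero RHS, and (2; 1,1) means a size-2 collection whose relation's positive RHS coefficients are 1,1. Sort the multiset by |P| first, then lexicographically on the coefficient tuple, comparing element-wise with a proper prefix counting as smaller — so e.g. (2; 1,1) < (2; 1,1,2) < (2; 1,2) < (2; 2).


6 collections generate NE(X_Σ); each relation:

  • {4,5}:  v_{4} + v_{5} = 0  ⟹  sig = (2; —)
  • {1,7}:  v_{1} + v_{7} = v_{0}  ⟹  sig = (2; 1)
  • {3,6}:  v_{3} + v_{6} = v_{7}  ⟹  sig = (2; 1)
  • {1,6}:  v_{1} + v_{6} = 2·v_{0} + v_{2}  ⟹  sig = (2; 1,2)
  • {0,2,3}:  v_{0} + v_{2} + v_{3} = 0  ⟹  sig = (3; —)
  • {0,2,7}:  v_{0} + v_{2} + v_{7} = v_{6}  ⟹  sig = (3; 1)

Signatures (|P|; sorted positive RHS coefficients), sorted:
[(2; —), (2; 1), (2; 1), (2; 1,2), (3; —), (3; 1)]


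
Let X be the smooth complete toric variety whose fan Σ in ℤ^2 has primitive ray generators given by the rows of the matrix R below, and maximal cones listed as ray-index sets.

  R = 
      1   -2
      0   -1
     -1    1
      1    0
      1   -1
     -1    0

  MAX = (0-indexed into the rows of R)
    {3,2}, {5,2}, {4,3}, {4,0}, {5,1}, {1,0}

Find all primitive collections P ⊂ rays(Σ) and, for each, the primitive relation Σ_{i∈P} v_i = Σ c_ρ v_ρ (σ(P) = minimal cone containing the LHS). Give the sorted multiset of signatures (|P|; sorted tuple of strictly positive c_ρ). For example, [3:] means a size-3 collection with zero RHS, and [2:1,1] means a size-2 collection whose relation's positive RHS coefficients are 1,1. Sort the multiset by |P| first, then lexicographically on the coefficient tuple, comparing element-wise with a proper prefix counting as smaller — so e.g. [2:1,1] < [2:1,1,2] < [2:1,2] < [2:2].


Primitive collections (9):

  • {2,4}:  v_{2} + v_{4} = 0  →  sig = [2:]
  • {3,5}:  v_{3} + v_{5} = 0  →  sig = [2:]
  • {0,2}:  v_{0} + v_{2} = v_{1}  →  sig = [2:1]
  • {1,2}:  v_{1} + v_{2} = v_{5}  →  sig = [2:1]
  • {1,3}:  v_{1} + v_{3} = v_{4}  →  sig = [2:1]
  • {1,4}:  v_{1} + v_{4} = v_{0}  →  sig = [2:1]
  • {4,5}:  v_{4} + v_{5} = v_{1}  →  sig = [2:1]
  • {0,3}:  v_{0} + v_{3} = 2·v_{4}  →  sig = [2:2]
  • {0,5}:  v_{0} + v_{5} = 2·v_{1}  →  sig = [2:2]

Signatures (|P|; sorted positive RHS coefficients), sorted:
[[2:], [2:], [2:1], [2:1], [2:1], [2:1], [2:1], [2:2], [2:2]]


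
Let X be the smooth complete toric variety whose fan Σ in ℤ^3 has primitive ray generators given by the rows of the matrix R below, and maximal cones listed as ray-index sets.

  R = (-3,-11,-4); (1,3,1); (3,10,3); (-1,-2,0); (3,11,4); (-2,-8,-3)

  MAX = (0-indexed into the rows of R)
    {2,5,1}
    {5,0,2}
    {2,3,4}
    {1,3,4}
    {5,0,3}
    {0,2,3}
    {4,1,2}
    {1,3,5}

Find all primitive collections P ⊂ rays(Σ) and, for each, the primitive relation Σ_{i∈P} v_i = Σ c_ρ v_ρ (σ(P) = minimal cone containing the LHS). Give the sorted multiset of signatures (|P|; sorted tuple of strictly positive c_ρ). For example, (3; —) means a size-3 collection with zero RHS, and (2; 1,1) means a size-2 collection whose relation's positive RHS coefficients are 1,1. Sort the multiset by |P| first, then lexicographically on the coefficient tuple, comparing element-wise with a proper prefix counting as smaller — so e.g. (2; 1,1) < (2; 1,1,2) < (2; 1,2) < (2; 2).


The 5 primitive collections of Σ (r=6, n=3):

  P = {0,4}:  v_{0} + v_{4} = 0 ; sig = (2; —)
  P = {0,1}:  v_{0} + v_{1} = v_{5} ; sig = (2; 1)
  P = {4,5}:  v_{4} + v_{5} = v_{1} ; sig = (2; 1)
  P = {2,3,5}:  v_{2} + v_{3} + v_{5} = 0 ; sig = (3; —)
  P = {1,2,3}:  v_{1} + v_{2} + v_{3} = v_{4} ; sig = (3; 1)

Sorted signature multiset PRS(X):
    (2; —)
    (2; 1)
    (2; 1)
    (3; —)
    (3; 1)


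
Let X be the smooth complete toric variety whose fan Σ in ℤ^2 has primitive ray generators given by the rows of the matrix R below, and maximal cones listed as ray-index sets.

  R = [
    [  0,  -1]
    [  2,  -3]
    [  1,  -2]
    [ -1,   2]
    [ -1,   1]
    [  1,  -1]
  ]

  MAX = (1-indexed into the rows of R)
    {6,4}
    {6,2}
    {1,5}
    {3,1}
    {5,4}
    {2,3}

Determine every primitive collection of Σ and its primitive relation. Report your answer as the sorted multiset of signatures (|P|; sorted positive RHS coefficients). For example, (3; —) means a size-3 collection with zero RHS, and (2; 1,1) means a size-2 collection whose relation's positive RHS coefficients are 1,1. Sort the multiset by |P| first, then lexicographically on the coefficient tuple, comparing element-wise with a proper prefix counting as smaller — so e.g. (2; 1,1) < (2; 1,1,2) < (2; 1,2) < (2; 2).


Minimal non-faces — 9 found among 6 rays, 6 max cones:

  P = {3,4}:  v_{3} + v_{4} = 0  →  sig = (2; —)
  P = {5,6}:  v_{5} + v_{6} = 0  →  sig = (2; —)
  P = {1,4}:  v_{1} + v_{4} = v_{5}  →  sig = (2; 1)
  P = {1,6}:  v_{1} + v_{6} = v_{3}  →  sig = (2; 1)
  P = {2,4}:  v_{2} + v_{4} = v_{6}  →  sig = (2; 1)
  P = {2,5}:  v_{2} + v_{5} = v_{3}  →  sig = (2; 1)
  P = {3,5}:  v_{3} + v_{5} = v_{1}  →  sig = (2; 1)
  P = {3,6}:  v_{3} + v_{6} = v_{2}  →  sig = (2; 1)
  P = {1,2}:  v_{1} + v_{2} = 2·v_{3}  →  sig = (2; 2)

Hence PRS(X_Σ) =
    (2; —)
    (2; —)
    (2; 1)
    (2; 1)
    (2; 1)
    (2; 1)
    (2; 1)
    (2; 1)
    (2; 2)


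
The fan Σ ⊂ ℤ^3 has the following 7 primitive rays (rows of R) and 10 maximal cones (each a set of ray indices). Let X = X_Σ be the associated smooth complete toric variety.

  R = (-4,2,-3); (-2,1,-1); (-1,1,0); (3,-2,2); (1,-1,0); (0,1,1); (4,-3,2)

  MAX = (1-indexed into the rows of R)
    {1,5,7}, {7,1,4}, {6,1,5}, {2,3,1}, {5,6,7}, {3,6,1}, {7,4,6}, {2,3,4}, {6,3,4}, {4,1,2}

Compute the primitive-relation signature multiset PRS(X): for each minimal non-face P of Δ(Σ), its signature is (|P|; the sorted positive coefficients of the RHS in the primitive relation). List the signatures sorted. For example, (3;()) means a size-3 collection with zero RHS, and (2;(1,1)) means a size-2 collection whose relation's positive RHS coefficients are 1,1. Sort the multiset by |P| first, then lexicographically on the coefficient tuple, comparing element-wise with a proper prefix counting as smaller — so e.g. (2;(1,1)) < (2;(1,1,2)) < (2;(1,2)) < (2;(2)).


9 collections generate NE(X_Σ); each relation:

  {3,5}:  v_{3} + v_{5} = 0  so sig = (2;())
  {3,7}:  v_{3} + v_{7} = v_{4}  so sig = (2;(1))
  {4,5}:  v_{4} + v_{5} = v_{7}  so sig = (2;(1))
  {2,5}:  v_{2} + v_{5} = v_{1} + v_{4}  so sig = (2;(1,1))
  {2,7}:  v_{2} + v_{7} = v_{1} + 2·v_{4}  so sig = (2;(1,2))
  {2,6}:  v_{2} + v_{6} = 2·v_{3}  so sig = (2;(2))
  {1,6,7}:  v_{1} + v_{6} + v_{7} = 0  so sig = (3;())
  {1,3,4}:  v_{1} + v_{3} + v_{4} = v_{2}  so sig = (3;(1))
  {1,4,6}:  v_{1} + v_{4} + v_{6} = v_{3}  so sig = (3;(1))

Signatures (|P|; sorted positive RHS coefficients), sorted:
    |P|=2: 6 collections, coeffs (), (1), (1), (1,1), (1,2), (2)
    |P|=3: 3 collections, coeffs (), (1), (1)


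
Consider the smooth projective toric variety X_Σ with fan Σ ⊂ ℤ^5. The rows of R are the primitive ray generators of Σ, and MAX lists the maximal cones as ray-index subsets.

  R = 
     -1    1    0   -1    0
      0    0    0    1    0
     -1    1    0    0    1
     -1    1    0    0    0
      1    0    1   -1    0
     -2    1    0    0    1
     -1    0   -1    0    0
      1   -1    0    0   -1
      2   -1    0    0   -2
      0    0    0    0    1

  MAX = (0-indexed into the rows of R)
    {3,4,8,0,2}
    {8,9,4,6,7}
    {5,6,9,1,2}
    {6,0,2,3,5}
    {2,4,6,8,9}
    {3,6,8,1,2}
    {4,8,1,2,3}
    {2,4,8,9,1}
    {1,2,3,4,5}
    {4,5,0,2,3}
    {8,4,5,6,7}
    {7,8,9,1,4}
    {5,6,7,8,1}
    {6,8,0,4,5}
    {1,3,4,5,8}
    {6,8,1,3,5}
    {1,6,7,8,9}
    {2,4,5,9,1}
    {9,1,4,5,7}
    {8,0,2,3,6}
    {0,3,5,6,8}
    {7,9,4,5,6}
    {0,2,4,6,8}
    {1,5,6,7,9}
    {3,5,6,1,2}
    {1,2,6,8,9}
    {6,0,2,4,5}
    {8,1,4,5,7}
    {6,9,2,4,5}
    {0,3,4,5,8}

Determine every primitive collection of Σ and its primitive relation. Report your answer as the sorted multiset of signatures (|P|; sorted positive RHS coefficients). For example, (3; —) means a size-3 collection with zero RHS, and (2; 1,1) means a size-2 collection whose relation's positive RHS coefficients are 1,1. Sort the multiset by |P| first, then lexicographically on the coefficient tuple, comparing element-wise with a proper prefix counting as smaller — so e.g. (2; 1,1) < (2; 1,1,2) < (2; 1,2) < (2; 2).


Δ(Σ) — 10 vertices, 10 min non-faces:

  P = {2,7}:  v_{2} + v_{7} = 0  so sig = (2; —)
  P = {0,1}:  v_{0} + v_{1} = v_{3}  so sig = (2; 1)
  P = {3,9}:  v_{3} + v_{9} = v_{2}  so sig = (2; 1)
  P = {3,7}:  v_{3} + v_{7} = v_{5} + v_{8}  so sig = (2; 1,1)
  P = {0,9}:  v_{0} + v_{9} = v_{2} + v_{4} + v_{6}  so sig = (2; 1,1,1)
  P = {0,7}:  v_{0} + v_{7} = v_{4} + v_{5} + v_{6} + v_{8}  so sig = (2; 1,1,1,1)
  P = {1,4,6}:  v_{1} + v_{4} + v_{6} = 0  so sig = (3; —)
  P = {5,8,9}:  v_{5} + v_{8} + v_{9} = 0  so sig = (3; —)
  P = {2,5,8}:  v_{2} + v_{5} + v_{8} = v_{3}  so sig = (3; 1)
  P = {3,4,6}:  v_{3} + v_{4} + v_{6} = v_{0}  so sig = (3; 1)

Sorted signature multiset PRS(X):
    |P|=2: 6 collections, coeffs (), (1), (1), (1,1), (1,1,1), (1,1,1,1)
    |P|=3: 4 collections, coeffs (), (), (1), (1)


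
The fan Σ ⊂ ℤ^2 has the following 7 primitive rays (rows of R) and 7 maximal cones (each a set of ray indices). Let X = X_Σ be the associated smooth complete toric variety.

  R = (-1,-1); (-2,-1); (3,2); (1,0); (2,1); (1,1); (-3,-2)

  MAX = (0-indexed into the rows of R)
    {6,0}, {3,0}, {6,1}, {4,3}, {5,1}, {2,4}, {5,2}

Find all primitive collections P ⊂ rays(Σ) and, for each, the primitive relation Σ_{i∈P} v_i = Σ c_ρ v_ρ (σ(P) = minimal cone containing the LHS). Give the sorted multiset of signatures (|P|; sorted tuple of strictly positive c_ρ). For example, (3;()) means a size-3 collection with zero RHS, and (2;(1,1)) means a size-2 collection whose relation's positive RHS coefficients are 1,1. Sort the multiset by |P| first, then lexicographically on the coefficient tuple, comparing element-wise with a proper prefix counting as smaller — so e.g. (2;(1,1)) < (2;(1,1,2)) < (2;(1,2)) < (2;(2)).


Minimal non-faces — 14 found among 7 rays, 7 max cones:

  P={0,5}:  v_{0} + v_{5} = 0  ⇒ sig = (2;())
  P={1,4}:  v_{1} + v_{4} = 0  ⇒ sig = (2;())
  P={2,6}:  v_{2} + v_{6} = 0  ⇒ sig = (2;())
  P={0,1}:  v_{0} + v_{1} = v_{6}  ⇒ sig = (2;(1))
  P={0,2}:  v_{0} + v_{2} = v_{4}  ⇒ sig = (2;(1))
  P={0,4}:  v_{0} + v_{4} = v_{3}  ⇒ sig = (2;(1))
  P={1,2}:  v_{1} + v_{2} = v_{5}  ⇒ sig = (2;(1))
  P={1,3}:  v_{1} + v_{3} = v_{0}  ⇒ sig = (2;(1))
  P={3,5}:  v_{3} + v_{5} = v_{4}  ⇒ sig = (2;(1))
  P={4,5}:  v_{4} + v_{5} = v_{2}  ⇒ sig = (2;(1))
  P={4,6}:  v_{4} + v_{6} = v_{0}  ⇒ sig = (2;(1))
  P={5,6}:  v_{5} + v_{6} = v_{1}  ⇒ sig = (2;(1))
  P={2,3}:  v_{2} + v_{3} = 2·v_{4}  ⇒ sig = (2;(2))
  P={3,6}:  v_{3} + v_{6} = 2·v_{0}  ⇒ sig = (2;(2))

so the primitive-relation signature multiset is
    (2;())
    (2;())
    (2;())
    (2;(1))
    (2;(1))
    (2;(1))
    (2;(1))
    (2;(1))
    (2;(1))
    (2;(1))
    (2;(1))
    (2;(1))
    (2;(2))
    (2;(2))


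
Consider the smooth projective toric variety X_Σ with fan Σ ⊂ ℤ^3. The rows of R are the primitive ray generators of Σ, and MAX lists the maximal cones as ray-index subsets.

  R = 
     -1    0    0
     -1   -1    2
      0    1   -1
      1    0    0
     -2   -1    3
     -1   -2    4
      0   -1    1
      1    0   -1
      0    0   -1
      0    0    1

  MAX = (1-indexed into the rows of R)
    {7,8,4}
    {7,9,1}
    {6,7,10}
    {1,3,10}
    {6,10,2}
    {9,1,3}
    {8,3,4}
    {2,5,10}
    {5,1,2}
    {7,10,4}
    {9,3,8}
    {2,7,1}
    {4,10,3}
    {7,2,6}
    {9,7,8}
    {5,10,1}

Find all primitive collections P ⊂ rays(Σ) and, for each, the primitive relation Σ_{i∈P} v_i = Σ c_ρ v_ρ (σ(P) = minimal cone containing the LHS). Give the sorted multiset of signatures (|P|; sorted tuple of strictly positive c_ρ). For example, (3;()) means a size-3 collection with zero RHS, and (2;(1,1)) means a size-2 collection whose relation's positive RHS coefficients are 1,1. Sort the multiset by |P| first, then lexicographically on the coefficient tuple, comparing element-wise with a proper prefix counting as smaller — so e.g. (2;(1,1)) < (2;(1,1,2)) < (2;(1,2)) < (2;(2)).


Minimal non-faces — 24 found among 10 rays, 16 max cones:

  • {1,4}:  v_{1} + v_{4} = 0 — sig = (2;())
  • {3,7}:  v_{3} + v_{7} = 0 — sig = (2;())
  • {9,10}:  v_{9} + v_{10} = 0 — sig = (2;())
  • {1,8}:  v_{1} + v_{8} = v_{9} — sig = (2;(1))
  • {2,8}:  v_{2} + v_{8} = v_{7} — sig = (2;(1))
  • {4,9}:  v_{4} + v_{9} = v_{8} — sig = (2;(1))
  • {5,8}:  v_{5} + v_{8} = v_{2} — sig = (2;(1))
  • {8,10}:  v_{8} + v_{10} = v_{4} — sig = (2;(1))
  • {2,3}:  v_{2} + v_{3} = v_{1} + v_{10} — sig = (2;(1,1))
  • {2,4}:  v_{2} + v_{4} = v_{7} + v_{10} — sig = (2;(1,1))
  • {2,9}:  v_{2} + v_{9} = v_{1} + v_{7} — sig = (2;(1,1))
  • {3,6}:  v_{3} + v_{6} = v_{2} + v_{10} — sig = (2;(1,1))
  • {4,5}:  v_{4} + v_{5} = v_{2} + v_{10} — sig = (2;(1,1))
  • {5,9}:  v_{5} + v_{9} = v_{1} + v_{2} — sig = (2;(1,1))
  • {6,9}:  v_{6} + v_{9} = v_{2} + v_{7} — sig = (2;(1,1))
  • {6,8}:  v_{6} + v_{8} = 2·v_{7} + v_{10} — sig = (2;(1,2))
  • {5,6}:  v_{5} + v_{6} = 3·v_{2} + v_{10} — sig = (2;(1,3))
  • {1,6}:  v_{1} + v_{6} = 2·v_{2} — sig = (2;(2))
  • {5,7}:  v_{5} + v_{7} = 2·v_{2} — sig = (2;(2))
  • {3,5}:  v_{3} + v_{5} = 2·v_{1} + 2·v_{10} — sig = (2;(2,2))
  • {4,6}:  v_{4} + v_{6} = 2·v_{7} + 2·v_{10} — sig = (2;(2,2))
  • {1,2,10}:  v_{1} + v_{2} + v_{10} = v_{5} — sig = (3;(1))
  • {1,7,10}:  v_{1} + v_{7} + v_{10} = v_{2} — sig = (3;(1))
  • {2,7,10}:  v_{2} + v_{7} + v_{10} = v_{6} — sig = (3;(1))

so the primitive-relation signature multiset is
{ (2;()) ×3,  (2;(1)) ×5,  (2;(1,1)) ×7,  (2;(1,2)),  (2;(1,3)),  (2;(2)) ×2,  (2;(2,2)) ×2,  (3;(1)) ×3 }


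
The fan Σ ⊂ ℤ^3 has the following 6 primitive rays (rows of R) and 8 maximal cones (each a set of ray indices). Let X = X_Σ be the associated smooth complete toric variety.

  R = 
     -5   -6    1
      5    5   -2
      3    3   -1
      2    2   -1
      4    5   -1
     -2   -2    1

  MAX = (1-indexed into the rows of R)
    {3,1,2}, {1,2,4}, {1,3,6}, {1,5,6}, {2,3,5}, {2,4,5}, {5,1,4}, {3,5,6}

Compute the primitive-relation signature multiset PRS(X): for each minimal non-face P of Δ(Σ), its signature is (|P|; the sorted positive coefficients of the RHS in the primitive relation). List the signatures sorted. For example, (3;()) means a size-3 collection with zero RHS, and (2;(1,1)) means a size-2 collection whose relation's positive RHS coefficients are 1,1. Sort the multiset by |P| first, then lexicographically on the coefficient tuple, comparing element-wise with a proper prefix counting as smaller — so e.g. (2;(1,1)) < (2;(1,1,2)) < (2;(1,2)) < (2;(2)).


|primitive collections| = 5. Relations:

  P={4,6}:  v_{4} + v_{6} = 0  ⟹  sig = (2;())
  P={2,6}:  v_{2} + v_{6} = v_{3}  ⟹  sig = (2;(1))
  P={3,4}:  v_{3} + v_{4} = v_{2}  ⟹  sig = (2;(1))
  P={1,3,5}:  v_{1} + v_{3} + v_{5} = v_{4}  ⟹  sig = (3;(1))
  P={1,2,5}:  v_{1} + v_{2} + v_{5} = 2·v_{4}  ⟹  sig = (3;(2))

Sorted signature multiset PRS(X):
    |P|=2: 3 collections, coeffs (), (1), (1)
    |P|=3: 2 collections, coeffs (1), (2)


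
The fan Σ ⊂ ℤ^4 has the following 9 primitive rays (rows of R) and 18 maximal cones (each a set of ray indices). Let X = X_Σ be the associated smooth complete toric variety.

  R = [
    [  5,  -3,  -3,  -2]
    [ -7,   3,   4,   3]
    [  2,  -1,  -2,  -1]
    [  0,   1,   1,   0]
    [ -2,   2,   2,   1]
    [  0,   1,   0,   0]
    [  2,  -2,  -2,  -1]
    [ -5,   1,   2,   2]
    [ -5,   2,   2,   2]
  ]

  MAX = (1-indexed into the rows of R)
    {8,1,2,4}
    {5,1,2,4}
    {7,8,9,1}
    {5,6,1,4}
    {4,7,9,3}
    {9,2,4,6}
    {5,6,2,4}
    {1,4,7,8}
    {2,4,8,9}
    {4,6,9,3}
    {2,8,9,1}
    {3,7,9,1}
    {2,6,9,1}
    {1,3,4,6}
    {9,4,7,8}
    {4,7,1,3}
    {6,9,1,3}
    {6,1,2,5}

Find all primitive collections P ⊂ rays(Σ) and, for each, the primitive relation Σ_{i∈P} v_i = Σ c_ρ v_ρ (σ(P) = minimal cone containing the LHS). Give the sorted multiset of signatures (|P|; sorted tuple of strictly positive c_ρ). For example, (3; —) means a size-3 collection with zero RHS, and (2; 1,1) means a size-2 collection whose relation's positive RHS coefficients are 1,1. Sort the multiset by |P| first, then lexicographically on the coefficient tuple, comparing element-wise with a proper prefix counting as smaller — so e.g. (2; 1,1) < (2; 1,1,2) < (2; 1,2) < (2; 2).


Σ has 11 primitive collections:

  P={5,7}:  v_{5} + v_{7} = 0  →  sig = (2; —)
  P={2,3}:  v_{2} + v_{3} = v_{9}  →  sig = (2; 1)
  P={2,7}:  v_{2} + v_{7} = v_{8}  →  sig = (2; 1)
  P={3,5}:  v_{3} + v_{5} = v_{6}  →  sig = (2; 1)
  P={5,8}:  v_{5} + v_{8} = v_{2}  →  sig = (2; 1)
  P={6,7}:  v_{6} + v_{7} = v_{3}  →  sig = (2; 1)
  P={6,8}:  v_{6} + v_{8} = v_{9}  →  sig = (2; 1)
  P={3,8}:  v_{3} + v_{8} = v_{7} + v_{9}  →  sig = (2; 1,1)
  P={5,9}:  v_{5} + v_{9} = v_{2} + v_{6}  →  sig = (2; 1,1)
  P={1,4,9}:  v_{1} + v_{4} + v_{9} = 0  →  sig = (3; —)
  P={1,2,4,6}:  v_{1} + v_{2} + v_{4} + v_{6} = v_{5}  →  sig = (4; 1)

Sorted signature multiset PRS(X):
    |P|=2: 9 collections, coeffs (), (1), (1), (1), (1), (1), (1), (1,1), (1,1)
    |P|=3: 1 collection, coeffs ()
    |P|=4: 1 collection, coeffs (1)


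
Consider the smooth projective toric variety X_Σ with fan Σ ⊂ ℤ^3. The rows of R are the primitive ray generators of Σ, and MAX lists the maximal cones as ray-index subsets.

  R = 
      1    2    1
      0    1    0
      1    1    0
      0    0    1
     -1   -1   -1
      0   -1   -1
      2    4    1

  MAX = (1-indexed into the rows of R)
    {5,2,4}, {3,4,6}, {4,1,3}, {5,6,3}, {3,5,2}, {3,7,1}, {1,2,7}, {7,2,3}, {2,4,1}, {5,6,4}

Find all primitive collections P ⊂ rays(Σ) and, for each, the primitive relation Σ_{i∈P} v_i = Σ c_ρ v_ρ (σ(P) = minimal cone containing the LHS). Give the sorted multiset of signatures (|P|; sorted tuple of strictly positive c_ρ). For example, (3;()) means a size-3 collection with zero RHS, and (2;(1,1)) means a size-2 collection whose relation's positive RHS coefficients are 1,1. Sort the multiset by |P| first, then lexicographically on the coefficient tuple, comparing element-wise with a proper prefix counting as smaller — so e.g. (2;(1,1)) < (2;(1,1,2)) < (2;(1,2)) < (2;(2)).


|primitive collections| = 9. Relations:

  P={1,5}:  v_{1} + v_{5} = v_{2}  →  sig = (2;(1))
  P={1,6}:  v_{1} + v_{6} = v_{3}  →  sig = (2;(1))
  P={2,6}:  v_{2} + v_{6} = v_{3} + v_{5}  →  sig = (2;(1,1))
  P={5,7}:  v_{5} + v_{7} = 2·v_{2} + v_{3}  →  sig = (2;(1,2))
  P={6,7}:  v_{6} + v_{7} = v_{2} + 2·v_{3}  →  sig = (2;(1,2))
  P={4,7}:  v_{4} + v_{7} = 2·v_{1}  →  sig = (2;(2))
  P={3,4,5}:  v_{3} + v_{4} + v_{5} = 0  →  sig = (3;())
  P={1,2,3}:  v_{1} + v_{2} + v_{3} = v_{7}  →  sig = (3;(1))
  P={2,3,4}:  v_{2} + v_{3} + v_{4} = v_{1}  →  sig = (3;(1))

Signatures (|P|; sorted positive RHS coefficients), sorted:
    |P|=2: 6 collections, coeffs (1), (1), (1,1), (1,2), (1,2), (2)
    |P|=3: 3 collections, coeffs (), (1), (1)


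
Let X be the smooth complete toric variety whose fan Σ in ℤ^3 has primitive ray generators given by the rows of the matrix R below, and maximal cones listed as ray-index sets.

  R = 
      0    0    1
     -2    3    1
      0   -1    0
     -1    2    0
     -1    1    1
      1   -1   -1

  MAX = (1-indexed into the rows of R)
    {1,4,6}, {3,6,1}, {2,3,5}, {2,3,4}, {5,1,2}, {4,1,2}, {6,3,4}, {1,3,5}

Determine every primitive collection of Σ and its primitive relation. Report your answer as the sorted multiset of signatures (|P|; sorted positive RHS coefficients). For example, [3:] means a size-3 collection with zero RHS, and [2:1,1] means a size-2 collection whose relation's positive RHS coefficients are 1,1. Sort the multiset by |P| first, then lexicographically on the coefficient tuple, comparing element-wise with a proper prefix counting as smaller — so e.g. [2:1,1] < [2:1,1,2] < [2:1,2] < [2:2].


Minimal non-faces — 5 found among 6 rays, 8 max cones:

  • {5,6}:  v_{5} + v_{6} = 0  so sig = [2:]
  • {2,6}:  v_{2} + v_{6} = v_{4}  so sig = [2:1]
  • {4,5}:  v_{4} + v_{5} = v_{2}  so sig = [2:1]
  • {1,3,4}:  v_{1} + v_{3} + v_{4} = v_{5}  so sig = [3:1]
  • {1,2,3}:  v_{1} + v_{2} + v_{3} = 2·v_{5}  so sig = [3:2]

Hence PRS(X_Σ) =
    [2:]
    [2:1]
    [2:1]
    [3:1]
    [3:2]


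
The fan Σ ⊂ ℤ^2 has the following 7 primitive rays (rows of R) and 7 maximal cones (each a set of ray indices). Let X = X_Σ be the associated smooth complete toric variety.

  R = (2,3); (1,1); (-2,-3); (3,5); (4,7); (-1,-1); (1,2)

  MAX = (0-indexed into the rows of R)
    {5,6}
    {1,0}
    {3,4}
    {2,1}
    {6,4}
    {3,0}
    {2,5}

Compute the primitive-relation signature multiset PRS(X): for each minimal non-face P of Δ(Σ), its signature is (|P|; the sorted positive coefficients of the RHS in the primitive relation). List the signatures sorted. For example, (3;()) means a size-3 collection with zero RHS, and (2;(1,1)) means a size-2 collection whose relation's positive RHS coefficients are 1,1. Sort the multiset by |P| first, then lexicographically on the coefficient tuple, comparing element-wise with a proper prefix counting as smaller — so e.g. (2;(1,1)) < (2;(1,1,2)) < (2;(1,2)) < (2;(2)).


14 collections generate NE(X_Σ); each relation:

  P={0,2}:  v_{0} + v_{2} = 0  so sig = (2;())
  P={1,5}:  v_{1} + v_{5} = 0  so sig = (2;())
  P={0,5}:  v_{0} + v_{5} = v_{6}  so sig = (2;(1))
  P={0,6}:  v_{0} + v_{6} = v_{3}  so sig = (2;(1))
  P={1,6}:  v_{1} + v_{6} = v_{0}  so sig = (2;(1))
  P={2,3}:  v_{2} + v_{3} = v_{6}  so sig = (2;(1))
  P={2,6}:  v_{2} + v_{6} = v_{5}  so sig = (2;(1))
  P={3,6}:  v_{3} + v_{6} = v_{4}  so sig = (2;(1))
  P={1,4}:  v_{1} + v_{4} = v_{0} + v_{3}  so sig = (2;(1,1))
  P={0,4}:  v_{0} + v_{4} = 2·v_{3}  so sig = (2;(2))
  P={1,3}:  v_{1} + v_{3} = 2·v_{0}  so sig = (2;(2))
  P={2,4}:  v_{2} + v_{4} = 2·v_{6}  so sig = (2;(2))
  P={3,5}:  v_{3} + v_{5} = 2·v_{6}  so sig = (2;(2))
  P={4,5}:  v_{4} + v_{5} = 3·v_{6}  so sig = (2;(3))

Signatures (|P|; sorted positive RHS coefficients), sorted:
    |P|=2: 14 collections, coeffs (), (), (1), (1), (1), (1), (1), (1), (1,1), (2), (2), (2), (2), (3)


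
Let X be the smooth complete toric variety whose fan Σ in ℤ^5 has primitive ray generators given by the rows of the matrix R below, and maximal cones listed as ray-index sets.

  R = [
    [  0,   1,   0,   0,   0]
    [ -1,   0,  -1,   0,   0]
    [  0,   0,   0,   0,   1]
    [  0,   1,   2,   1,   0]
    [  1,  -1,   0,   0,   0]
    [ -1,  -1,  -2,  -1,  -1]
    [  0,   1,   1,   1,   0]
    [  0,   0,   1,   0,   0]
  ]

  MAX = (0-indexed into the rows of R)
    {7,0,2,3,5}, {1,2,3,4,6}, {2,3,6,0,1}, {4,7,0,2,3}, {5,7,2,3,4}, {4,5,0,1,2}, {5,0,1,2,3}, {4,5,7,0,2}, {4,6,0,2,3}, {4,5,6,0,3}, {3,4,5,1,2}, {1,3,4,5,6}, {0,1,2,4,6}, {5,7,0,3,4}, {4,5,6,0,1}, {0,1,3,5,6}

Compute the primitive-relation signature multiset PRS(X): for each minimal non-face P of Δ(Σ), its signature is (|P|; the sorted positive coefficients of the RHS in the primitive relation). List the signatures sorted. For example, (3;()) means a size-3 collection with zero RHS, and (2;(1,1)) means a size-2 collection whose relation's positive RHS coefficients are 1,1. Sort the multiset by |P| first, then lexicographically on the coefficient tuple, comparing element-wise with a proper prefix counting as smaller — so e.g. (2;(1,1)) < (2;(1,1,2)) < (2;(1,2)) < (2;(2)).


|primitive collections| = 5. Relations:

  • {6,7}:  v_{6} + v_{7} = v_{3}  ⇒ sig = (2;(1))
  • {1,7}:  v_{1} + v_{7} = v_{2} + v_{3} + v_{5}  ⇒ sig = (2;(1,1,1))
  • {2,5,6}:  v_{2} + v_{5} + v_{6} = v_{1}  ⇒ sig = (3;(1))
  • {0,1,3,4}:  v_{0} + v_{1} + v_{3} + v_{4} = v_{6}  ⇒ sig = (4;(1))
  • {0,2,3,4,5}:  v_{0} + v_{2} + v_{3} + v_{4} + v_{5} = 0  ⇒ sig = (5;())

Signatures (|P|; sorted positive RHS coefficients), sorted:
    (2;(1))
    (2;(1,1,1))
    (3;(1))
    (4;(1))
    (5;())


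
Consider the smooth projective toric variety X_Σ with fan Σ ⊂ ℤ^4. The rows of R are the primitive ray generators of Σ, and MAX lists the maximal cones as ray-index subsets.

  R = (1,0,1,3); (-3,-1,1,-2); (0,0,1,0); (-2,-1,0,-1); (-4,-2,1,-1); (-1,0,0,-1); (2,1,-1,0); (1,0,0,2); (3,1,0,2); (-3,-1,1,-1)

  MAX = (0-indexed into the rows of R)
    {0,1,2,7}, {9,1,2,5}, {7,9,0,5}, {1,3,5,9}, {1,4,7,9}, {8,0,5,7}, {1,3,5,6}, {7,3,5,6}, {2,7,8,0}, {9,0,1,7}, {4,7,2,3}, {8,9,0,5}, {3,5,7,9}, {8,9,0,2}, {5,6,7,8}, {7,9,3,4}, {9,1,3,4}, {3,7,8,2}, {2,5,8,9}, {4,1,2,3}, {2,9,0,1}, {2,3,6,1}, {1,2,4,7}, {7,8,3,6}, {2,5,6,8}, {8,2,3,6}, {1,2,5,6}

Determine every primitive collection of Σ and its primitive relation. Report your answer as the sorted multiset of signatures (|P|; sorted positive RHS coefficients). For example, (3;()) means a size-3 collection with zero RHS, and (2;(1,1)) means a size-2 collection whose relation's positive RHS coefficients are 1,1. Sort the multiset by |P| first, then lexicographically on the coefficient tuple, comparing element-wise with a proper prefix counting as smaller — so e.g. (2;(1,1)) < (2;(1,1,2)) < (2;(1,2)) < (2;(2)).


|primitive collections| = 22. Relations:

  {1,8}:  v_{1} + v_{8} = v_{2}  →  sig = (2;(1))
  {4,6}:  v_{4} + v_{6} = v_{3}  →  sig = (2;(1))
  {6,9}:  v_{6} + v_{9} = v_{5}  →  sig = (2;(1))
  {4,5}:  v_{4} + v_{5} = v_{3} + v_{9}  →  sig = (2;(1,1))
  {0,6}:  v_{0} + v_{6} = v_{5} + v_{7} + v_{8}  →  sig = (2;(1,1,1))
  {4,8}:  v_{4} + v_{8} = v_{2} + v_{3} + v_{7}  →  sig = (2;(1,1,1))
  {0,3}:  v_{0} + v_{3} = v_{1} + 2·v_{7}  →  sig = (2;(1,2))
  {0,4}:  v_{0} + v_{4} = 2·v_{1} + 3·v_{7}  →  sig = (2;(2,3))
  {1,6,7}:  v_{1} + v_{6} + v_{7} = 0  →  sig = (3;())
  {3,5,8}:  v_{3} + v_{5} + v_{8} = 0  →  sig = (3;())
  {1,3,7}:  v_{1} + v_{3} + v_{7} = v_{4}  →  sig = (3;(1))
  {1,5,7}:  v_{1} + v_{5} + v_{7} = v_{9}  →  sig = (3;(1))
  {2,3,5}:  v_{2} + v_{3} + v_{5} = v_{1}  →  sig = (3;(1))
  {2,6,7}:  v_{2} + v_{6} + v_{7} = v_{8}  →  sig = (3;(1))
  {7,8,9}:  v_{7} + v_{8} + v_{9} = v_{0}  →  sig = (3;(1))
  {2,5,7}:  v_{2} + v_{5} + v_{7} = v_{8} + v_{9}  →  sig = (3;(1,1))
  {2,7,9}:  v_{2} + v_{7} + v_{9} = v_{0} + v_{1}  →  sig = (3;(1,1))
  {3,8,9}:  v_{3} + v_{8} + v_{9} = v_{1} + v_{7}  →  sig = (3;(1,1))
  {0,1,5}:  v_{0} + v_{1} + v_{5} = v_{8} + 2·v_{9}  →  sig = (3;(1,2))
  {2,3,9}:  v_{2} + v_{3} + v_{9} = 2·v_{1} + v_{7}  →  sig = (3;(1,2))
  {0,2,5}:  v_{0} + v_{2} + v_{5} = 2·v_{8} + 2·v_{9}  →  sig = (3;(2,2))
  {2,4,9}:  v_{2} + v_{4} + v_{9} = 3·v_{1} + 2·v_{7}  →  sig = (3;(2,3))

Signatures (|P|; sorted positive RHS coefficients), sorted:
    (2;(1))
    (2;(1))
    (2;(1))
    (2;(1,1))
    (2;(1,1,1))
    (2;(1,1,1))
    (2;(1,2))
    (2;(2,3))
    (3;())
    (3;())
    (3;(1))
    (3;(1))
    (3;(1))
    (3;(1))
    (3;(1))
    (3;(1,1))
    (3;(1,1))
    (3;(1,1))
    (3;(1,2))
    (3;(1,2))
    (3;(2,2))
    (3;(2,3))
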